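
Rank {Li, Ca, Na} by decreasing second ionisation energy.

Li, Na, Ca

Consider each +1 ion: Li⁺ is the bare [He] core; Ca⁺ still has 1 valence electron; Na⁺ is the bare [Ne] core.
Breaking into a closed-shell core is much more expensive than removing a leftover valence electron — Na and Li have the largest IE_2 here.
Tabulated IE_2 (kJ/mol): Li 7298, Ca 1145, Na 4562.
Putting it together, IE_2: Ca < Na < Li.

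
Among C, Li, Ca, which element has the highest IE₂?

IE_2 is the cost of taking one more electron from the +1 cation: C⁺ still has 3 valence electrons; Li⁺ is the bare [He] core; Ca⁺ still has 1 valence electron.
Pulling an electron out of a noble-gas core costs far more than removing a remaining valence electron, so Li sits at the high end of IE_2.
Valence configurations: C⁺ [He]2s²2p¹, Ca⁺ [Ar]4s¹.
Approximate IE_2 values (kJ/mol): C 2353, Li 7298, Ca 1145.
Overall IE_2 order: Ca < C < Li.

Li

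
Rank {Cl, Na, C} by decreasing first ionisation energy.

C is in period 2, group 14; Na is in period 3, group 1; Cl is in period 3, group 17.
IE₁ increases left→right with effective nuclear charge and decreases top→bottom as the valence shell moves farther out.
Neither a single period nor a single group — weigh both effects.
C > Na: relative to Na, both the across-period and down-group shifts push C's first ionization energy up.
Cl > C: period and group pull opposite ways; the across-period shift dominates (1251 vs 1086 kJ/mol).
Approximate values (kJ/mol): C 1086, Na 496, Cl 1251.
So from highest to lowest: Cl > C > Na.

Cl > C > Na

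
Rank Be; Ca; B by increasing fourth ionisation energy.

Consider each +3 ion: Be³⁺ is already 1 electron into the core; Ca³⁺ is already 1 electron into the core; B³⁺ is the bare [He] core.
All of these are removing an electron from a noble-gas core or deeper; the smaller core (lower principal quantum number) is held far more tightly, and within a period the higher nuclear charge binds the same core more tightly.
The numbers (kJ/mol): Be 21007, Ca 6491, B 25026.
Putting it together, IE_4: Ca < Be < B.

Ca < Be < B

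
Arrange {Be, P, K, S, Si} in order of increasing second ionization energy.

Si < Be < P < S < K

IE_2 is the cost of taking one more electron from the +1 cation: Be⁺ still has 1 valence electron; P⁺ still has 4 valence electrons; K⁺ is the bare [Ar] core; S⁺ still has 5 valence electrons; Si⁺ still has 3 valence electrons.
Pulling an electron out of a noble-gas core costs far more than removing a remaining valence electron, so K sits at the high end of IE_2.
Valence configurations: Be⁺ [He]2s¹, P⁺ [Ne]3s²3p², S⁺ [Ne]3s²3p³, Si⁺ [Ne]3s²3p¹.
The numbers (kJ/mol): Be 1757, P 1907, K 3052, S 2252, Si 1577.
Hence IE_2: Si < Be < P < S < K.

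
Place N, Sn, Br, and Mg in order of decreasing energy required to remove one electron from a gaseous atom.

N > Br > Mg > Sn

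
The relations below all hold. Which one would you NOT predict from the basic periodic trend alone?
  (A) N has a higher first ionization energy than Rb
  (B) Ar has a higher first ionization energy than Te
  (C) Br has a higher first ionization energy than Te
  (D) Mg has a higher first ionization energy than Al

(D)

The general trend: first ionization energy increases across a period and decreases down a group.
(A) N (period 2, group 15) vs Rb (period 5, group 1): the stated order agrees with the simple trend.
(B) Ar (period 3, group 18) vs Te (period 5, group 16): the stated order agrees with the simple trend.
(C) Br (period 4, group 17) vs Te (period 5, group 16): the stated order agrees with the simple trend.
(D) Mg (period 3, group 2) vs Al (period 3, group 13): the stated order contradicts the simple trend.
The exception is (D): Al's single 3p electron is easier to remove than one from Mg's filled 3s².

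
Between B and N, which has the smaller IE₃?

B

Consider each +2 ion: B²⁺ still has 1 valence electron; N²⁺ still has 3 valence electrons.
All are still removing valence electrons, so compare the +2 ions as you would atoms: IE_3 generally rises across a period (higher Z_eff) and falls down a group (larger shell), subject to the usual subshell exceptions.
Valence configurations: B²⁺ [He]2s¹, N²⁺ [He]2s²2p¹.
Approximate IE_3 values (kJ/mol): B 3660, N 4578.
Putting it together, IE_3: B < N.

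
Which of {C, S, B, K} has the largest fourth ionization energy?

B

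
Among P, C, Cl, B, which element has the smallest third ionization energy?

P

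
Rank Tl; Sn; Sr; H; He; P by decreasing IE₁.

He, H, P, Sn, Tl, Sr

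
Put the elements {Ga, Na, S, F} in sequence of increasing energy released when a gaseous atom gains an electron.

F is in period 2, group 17; Na is in period 3, group 1; S is in period 3, group 16; Ga is in period 4, group 13.
EA tends to increase across a period and decrease down a group, though the pattern is less regular than for IE or radius.
Here both period and group differ, so the two effects have to be weighed against each other.
Na > Ga: the two effects oppose for this pair; the down-group effect wins (53 vs 29 kJ/mol).
S > Na: both are in period 3; the period trend gives S the larger value.
F > S: relative to S, both the across-period and down-group shifts push F's electron affinity up.
For reference (kJ/mol): F 328, Na 53, S 200, Ga 29.
So from lowest to highest: Ga < Na < S < F.

Ga < Na < S < F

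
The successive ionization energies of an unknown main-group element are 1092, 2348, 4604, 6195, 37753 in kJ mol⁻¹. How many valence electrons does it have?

Look for the largest jump between consecutive ionization energies: IE5/IE4 ≈ 6.1, far larger than any earlier ratio.
That jump marks the point where a core electron is being removed. So the atom has 4 valence electrons.

4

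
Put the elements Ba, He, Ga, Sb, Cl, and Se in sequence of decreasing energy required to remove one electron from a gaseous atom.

He is in period 1, group 18; Cl is in period 3, group 17; Ga is in period 4, group 13; Se is in period 4, group 16; Sb is in period 5, group 15; Ba is in period 6, group 2.
First ionization energy rises across a period (greater Z_eff holds electrons more tightly) and falls down a group (valence electrons are farther from the nucleus).
Neither a single period nor a single group — weigh both effects.
Ga > Ba: relative to Ba, both the across-period and down-group shifts push Ga's first ionization energy up.
Sb > Ga: the two effects oppose for this pair; the across-period effect wins (831 vs 579 kJ/mol).
Se > Sb: relative to Sb, both the across-period and down-group shifts push Se's first ionization energy up.
Cl > Se: both effects reinforce here, so Cl is clearly the higher of the two.
He > Cl: both effects reinforce here, so He is clearly the higher of the two.
Tabulated first ionization energy (kJ/mol): He 2372, Cl 1251, Ga 579, Se 941, Sb 831, Ba 503.
So from highest to lowest: He > Cl > Se > Sb > Ga > Ba.

He > Cl > Se > Sb > Ga > Ba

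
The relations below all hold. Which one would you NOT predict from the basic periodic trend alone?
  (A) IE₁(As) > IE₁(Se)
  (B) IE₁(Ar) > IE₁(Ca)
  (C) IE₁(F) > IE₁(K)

The general trend: first ionization energy increases across a period and decreases down a group.
(A) As (period 4, group 15) vs Se (period 4, group 16): the stated order contradicts the simple trend.
(B) Ar (period 3, group 18) vs Ca (period 4, group 2): the stated order agrees with the simple trend.
(C) F (period 2, group 17) vs K (period 4, group 1): the stated order agrees with the simple trend.
The exception is (A): Se (4p⁴) ionizes more easily than half-filled As (4p³).

(A)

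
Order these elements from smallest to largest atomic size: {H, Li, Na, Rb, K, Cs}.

Radius decreases left→right (rising Z_eff, same n) and increases top→bottom (higher n).
All are in group 1, so atomic radius increases down the group.
So from smallest to largest: H < Li < Na < K < Rb < Cs.

H < Li < Na < K < Rb < Cs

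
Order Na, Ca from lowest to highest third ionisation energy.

Ca, Na

Consider each +2 ion: Na²⁺ is already 1 electron into the core; Ca²⁺ is the bare [Ar] core.
All of these are removing an electron from a noble-gas core or deeper; the smaller core (lower principal quantum number) is held far more tightly, and within a period the higher nuclear charge binds the same core more tightly.
Tabulated IE_3 (kJ/mol): Na 6910, Ca 4912.
Putting it together, IE_3: Ca < Na.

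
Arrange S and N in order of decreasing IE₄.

N > S

IE_4 is the cost of taking one more electron from the +3 cation: S³⁺ still has 3 valence electrons; N³⁺ still has 2 valence electrons.
All are still removing valence electrons, so compare the +3 ions as you would atoms: IE_4 generally rises across a period (higher Z_eff) and falls down a group (larger shell), subject to the usual subshell exceptions.
Valence configurations: S³⁺ [Ne]3s²3p¹, N³⁺ [He]2s².
Tabulated IE_4 (kJ/mol): S 4556, N 7475.
Hence IE_4: S < N.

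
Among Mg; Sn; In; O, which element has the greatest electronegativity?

O

O is in period 2, group 16; Mg is in period 3, group 2; In is in period 5, group 13; Sn is in period 5, group 14.
Smaller atoms with higher effective nuclear charge are more electronegative.
Here both period and group differ, so the two effects have to be weighed against each other.
In > Mg: period and group pull opposite ways; the across-period shift dominates (1.78 vs 1.31).
Sn > In: both are in period 5; the period trend gives Sn the larger value.
O > Sn: both effects reinforce here, so O is clearly the higher of the two.
For reference (Pauling): O 3.44, Mg 1.31, In 1.78, Sn 1.96.
The greatest electronegativity among these belongs to O.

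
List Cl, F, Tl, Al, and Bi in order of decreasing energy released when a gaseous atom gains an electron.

EA tends to increase across a period and decrease down a group, though the pattern is less regular than for IE or radius.
Neither a single period nor a single group — weigh both effects.
Al > Tl: Al sits above Tl in group 13, so the down-group effect alone puts Al higher.
Bi > Al: the two effects oppose for this pair; the across-period effect wins (91 vs 42 kJ/mol).
F > Bi: both effects reinforce here, so F is clearly the higher of the two.
Cl > F: this pair runs against the simple trend — see the exception note.
Note the exception: Cl has a higher electron affinity than F, contrary to the simple trend — F's small 2p subshell makes the incoming electron feel strong e⁻–e⁻ repulsion, so Cl actually releases more energy on gaining an electron.
Tabulated electron affinity (kJ/mol): F 328, Al 42, Cl 349, Tl 19, Bi 91.
So from highest to lowest: Cl > F > Bi > Al > Tl.

Cl > F > Bi > Al > Tl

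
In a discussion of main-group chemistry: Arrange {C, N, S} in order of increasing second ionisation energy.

After 1 electron has been removed, what remains? C⁺ still has 3 valence electrons; N⁺ still has 4 valence electrons; S⁺ still has 5 valence electrons.
All are still removing valence electrons, so compare the +1 ions as you would atoms: IE_2 generally rises across a period (higher Z_eff) and falls down a group (larger shell), subject to the usual subshell exceptions.
Valence configurations: C⁺ [He]2s²2p¹, N⁺ [He]2s²2p², S⁺ [Ne]3s²3p³.
The numbers (kJ/mol): C 2353, N 2856, S 2252.
Hence IE_2: S < C < N.

S < C < N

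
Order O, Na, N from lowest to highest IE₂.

The second ionization energy removes an electron from the +1 ion. For each element: O⁺ still has 5 valence electrons; Na⁺ is the bare [Ne] core; N⁺ still has 4 valence electrons.
Breaking into a closed-shell core is much more expensive than removing a leftover valence electron — Na has the largest IE_2 here.
Valence configurations: O⁺ [He]2s²2p³, N⁺ [He]2s²2p².
Tabulated IE_2 (kJ/mol): O 3388, Na 4562, N 2856.
So the second ionization energies run N < O < Na.

N < O < Na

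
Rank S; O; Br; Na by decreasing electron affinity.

Br > S > O > Na

O is in period 2, group 16; Na is in period 3, group 1; S is in period 3, group 16; Br is in period 4, group 17.
Electron affinity generally becomes more exothermic across a period toward the halogens and less exothermic down a group.
Here both period and group differ, so the two effects have to be weighed against each other.
O > Na: relative to Na, both the across-period and down-group shifts push O's electron affinity up.
S > O: this pair runs against the simple trend — see the exception note.
Br > S: the two effects oppose for this pair; the across-period effect wins (325 vs 200 kJ/mol).
Note the exception: S has a higher electron affinity than O, contrary to the simple trend — the compact 2p subshell of O repels the added electron more than S's larger 3p does.
Tabulated electron affinity (kJ/mol): O 141, Na 53, S 200, Br 325.
So from highest to lowest: Br > S > O > Na.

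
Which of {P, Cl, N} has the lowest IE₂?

P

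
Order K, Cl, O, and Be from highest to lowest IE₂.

Consider each +1 ion: K⁺ is the bare [Ar] core; Cl⁺ still has 6 valence electrons; O⁺ still has 5 valence electrons; Be⁺ still has 1 valence electron.
Usually core removal costs more than valence removal, but here the competition is close: a tightly held n=2 valence electron can cost more to remove than an n=3 core electron, so the actual values have to decide it.
Valence configurations: Cl⁺ [Ne]3s²3p⁴, O⁺ [He]2s²2p³, Be⁺ [He]2s¹.
The numbers (kJ/mol): K 3052, Cl 2298, O 3388, Be 1757.
So the second ionization energies run Be < Cl < K < O.

O > K > Cl > Be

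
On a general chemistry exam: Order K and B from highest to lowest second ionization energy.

The second ionization energy removes an electron from the +1 ion. For each element: K⁺ is the bare [Ar] core; B⁺ still has 2 valence electrons.
Breaking into a closed-shell core is much more expensive than removing a leftover valence electron — K has the largest IE_2 here.
Tabulated IE_2 (kJ/mol): K 3052, B 2427.
Putting it together, IE_2: B < K.

K > B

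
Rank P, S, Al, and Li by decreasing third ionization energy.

After 2 electrons have been removed, what remains? P²⁺ still has 3 valence electrons; S²⁺ still has 4 valence electrons; Al²⁺ still has 1 valence electron; Li²⁺ is already 1 electron into the core.
Breaking into a closed-shell core is much more expensive than removing a leftover valence electron — Li has the largest IE_3 here.
Valence configurations: P²⁺ [Ne]3s²3p¹, S²⁺ [Ne]3s²3p², Al²⁺ [Ne]3s¹.
The numbers (kJ/mol): P 2914, S 3357, Al 2745, Li 11815.
So the third ionization energies run Al < P < S < Li.

Li > S > P > Al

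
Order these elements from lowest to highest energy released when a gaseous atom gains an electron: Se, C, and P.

C is in period 2, group 14; P is in period 3, group 15; Se is in period 4, group 16.
EA tends to increase across a period and decrease down a group, though the pattern is less regular than for IE or radius.
A diagonal step moves right (one effect) and down (the opposite effect) at once.
C > P: the two effects oppose for this pair; the down-group effect wins (122 vs 72 kJ/mol).
Se > C: the two effects oppose for this pair; the across-period effect wins (195 vs 122 kJ/mol).
For reference (kJ/mol): C 122, P 72, Se 195.
So from lowest to highest: P < C < Se.

P < C < Se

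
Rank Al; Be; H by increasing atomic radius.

H < Be < Al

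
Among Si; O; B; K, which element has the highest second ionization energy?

O

IE_2 is the cost of taking one more electron from the +1 cation: Si⁺ still has 3 valence electrons; O⁺ still has 5 valence electrons; B⁺ still has 2 valence electrons; K⁺ is the bare [Ar] core.
Usually core removal costs more than valence removal, but here the competition is close: a tightly held n=2 valence electron can cost more to remove than an n=3 core electron, so the actual values have to decide it.
Valence configurations: Si⁺ [Ne]3s²3p¹, O⁺ [He]2s²2p³, B⁺ [He]2s².
Approximate IE_2 values (kJ/mol): Si 1577, O 3388, B 2427, K 3052.
So the second ionization energies run Si < B < K < O.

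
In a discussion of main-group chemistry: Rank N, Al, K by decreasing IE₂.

IE_2 is the cost of taking one more electron from the +1 cation: N⁺ still has 4 valence electrons; Al⁺ still has 2 valence electrons; K⁺ is the bare [Ar] core.
Breaking into a closed-shell core is much more expensive than removing a leftover valence electron — K has the largest IE_2 here.
Valence configurations: N⁺ [He]2s²2p², Al⁺ [Ne]3s².
The numbers (kJ/mol): N 2856, Al 1817, K 3052.
So the second ionization energies run Al < N < K.

K > N > Al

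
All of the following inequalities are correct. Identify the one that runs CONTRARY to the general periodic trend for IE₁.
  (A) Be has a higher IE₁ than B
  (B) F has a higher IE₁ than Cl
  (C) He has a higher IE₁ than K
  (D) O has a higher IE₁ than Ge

(A)

The general trend: IE₁ increases across a period and decreases down a group.
(A) Be (period 2, group 2) vs B (period 2, group 13): the stated order contradicts the simple trend.
(B) F (period 2, group 17) vs Cl (period 3, group 17): the stated order agrees with the simple trend.
(C) He (period 1, group 18) vs K (period 4, group 1): the stated order agrees with the simple trend.
(D) O (period 2, group 16) vs Ge (period 4, group 14): the stated order agrees with the simple trend.
The exception is (A): removing B's lone 2p electron is easier than breaking Be's filled 2s².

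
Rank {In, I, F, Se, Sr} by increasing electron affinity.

Sr < In < Se < I < F

F is in period 2, group 17; Se is in period 4, group 16; Sr is in period 5, group 2; In is in period 5, group 13; I is in period 5, group 17.
Electron affinity generally becomes more exothermic across a period toward the halogens and less exothermic down a group.
These span different periods and groups, so the two trends combine.
In > Sr: both are in period 5; the period trend gives In the larger value.
Se > In: both effects reinforce here, so Se is clearly the higher of the two.
I > Se: the two effects oppose for this pair; the across-period effect wins (295 vs 195 kJ/mol).
F > I: they share group 17; the group trend gives F the larger value.
Approximate values (kJ/mol): F 328, Se 195, Sr 5, In 29, I 295.
So from lowest to highest: Sr < In < Se < I < F.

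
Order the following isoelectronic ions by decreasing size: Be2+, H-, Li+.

H-, Li+, Be2+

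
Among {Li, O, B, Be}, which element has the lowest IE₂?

Be

IE_2 is the cost of taking one more electron from the +1 cation: Li⁺ is the bare [He] core; O⁺ still has 5 valence electrons; B⁺ still has 2 valence electrons; Be⁺ still has 1 valence electron.
Core electrons are held far more tightly than valence electrons, so Li tops the IE_2 order.
Valence configurations: O⁺ [He]2s²2p³, B⁺ [He]2s², Be⁺ [He]2s¹.
The numbers (kJ/mol): Li 7298, O 3388, B 2427, Be 1757.
Putting it together, IE_2: Be < B < O < Li.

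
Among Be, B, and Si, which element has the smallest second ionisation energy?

Si

After 1 electron has been removed, what remains? Be⁺ still has 1 valence electron; B⁺ still has 2 valence electrons; Si⁺ still has 3 valence electrons.
All are still removing valence electrons, so compare the +1 ions as you would atoms: IE_2 generally rises across a period (higher Z_eff) and falls down a group (larger shell), subject to the usual subshell exceptions.
Valence configurations: Be⁺ [He]2s¹, B⁺ [He]2s², Si⁺ [Ne]3s²3p¹.
Approximate IE_2 values (kJ/mol): Be 1757, B 2427, Si 1577.
So the second ionization energies run Si < Be < B.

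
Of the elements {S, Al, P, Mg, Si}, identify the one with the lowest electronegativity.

Mg is in period 3, group 2; Al is in period 3, group 13; Si is in period 3, group 14; P is in period 3, group 15; S is in period 3, group 16.
Smaller atoms with higher effective nuclear charge are more electronegative.
All lie in period 3, so electronegativity increases left to right.
The lowest electronegativity among these belongs to Mg.

Mg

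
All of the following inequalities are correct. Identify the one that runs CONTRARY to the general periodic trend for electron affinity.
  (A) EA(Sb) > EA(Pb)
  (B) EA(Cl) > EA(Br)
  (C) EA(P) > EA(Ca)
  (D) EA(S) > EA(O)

The general trend: electron affinity increases across a period and decreases down a group.
(A) Sb (period 5, group 15) vs Pb (period 6, group 14): the stated order agrees with the simple trend.
(B) Cl (period 3, group 17) vs Br (period 4, group 17): the stated order agrees with the simple trend.
(C) P (period 3, group 15) vs Ca (period 4, group 2): the stated order agrees with the simple trend.
(D) S (period 3, group 16) vs O (period 2, group 16): the stated order contradicts the simple trend.
The exception is (D): the compact 2p subshell of O repels the added electron more than S's larger 3p does.

(D)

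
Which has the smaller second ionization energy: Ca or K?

The second ionization energy removes an electron from the +1 ion. For each element: Ca⁺ still has 1 valence electron; K⁺ is the bare [Ar] core.
Breaking into a closed-shell core is much more expensive than removing a leftover valence electron — K has the largest IE_2 here.
Approximate IE_2 values (kJ/mol): Ca 1145, K 3052.
Putting it together, IE_2: Ca < K.

Ca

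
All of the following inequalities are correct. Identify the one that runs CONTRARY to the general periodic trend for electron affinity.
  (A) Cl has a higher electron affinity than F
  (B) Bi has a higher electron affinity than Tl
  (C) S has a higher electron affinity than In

(A)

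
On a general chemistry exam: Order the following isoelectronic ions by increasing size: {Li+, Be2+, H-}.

All of these have 2 electrons, so size is governed by nuclear charge alone: the more protons, the stronger the pull on the same electron cloud, and the smaller the ion.
Nuclear charges: Be2+ (Z=4), Li+ (Z=3), H- (Z=1).
Smallest to largest: Be2+ < Li+ < H-.

Be2+ < Li+ < H-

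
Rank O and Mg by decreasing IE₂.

O, Mg

After 1 electron has been removed, what remains? O⁺ still has 5 valence electrons; Mg⁺ still has 1 valence electron.
All are still removing valence electrons, so compare the +1 ions as you would atoms: IE_2 generally rises across a period (higher Z_eff) and falls down a group (larger shell), subject to the usual subshell exceptions.
Valence configurations: O⁺ [He]2s²2p³, Mg⁺ [Ne]3s¹.
Tabulated IE_2 (kJ/mol): O 3388, Mg 1451.
Hence IE_2: Mg < O.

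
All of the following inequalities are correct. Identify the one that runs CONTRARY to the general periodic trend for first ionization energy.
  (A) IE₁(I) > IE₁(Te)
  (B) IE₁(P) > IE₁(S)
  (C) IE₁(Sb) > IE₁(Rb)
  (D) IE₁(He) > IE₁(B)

The general trend: first ionization energy increases across a period and decreases down a group.
(A) I (period 5, group 17) vs Te (period 5, group 16): the stated order agrees with the simple trend.
(B) P (period 3, group 15) vs S (period 3, group 16): the stated order contradicts the simple trend.
(C) Sb (period 5, group 15) vs Rb (period 5, group 1): the stated order agrees with the simple trend.
(D) He (period 1, group 18) vs B (period 2, group 13): the stated order agrees with the simple trend.
The exception is (B): S (3p⁴) ionizes more easily than half-filled P (3p³) because the paired 3p electron in S is pushed out by e⁻–e⁻ repulsion.

(B)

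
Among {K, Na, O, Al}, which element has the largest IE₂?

Consider each +1 ion: K⁺ is the bare [Ar] core; Na⁺ is the bare [Ne] core; O⁺ still has 5 valence electrons; Al⁺ still has 2 valence electrons.
Usually core removal costs more than valence removal, but here the competition is close: a tightly held n=2 valence electron can cost more to remove than an n=3 core electron, so the actual values have to decide it.
Valence configurations: O⁺ [He]2s²2p³, Al⁺ [Ne]3s².
Approximate IE_2 values (kJ/mol): K 3052, Na 4562, O 3388, Al 1817.
Hence IE_2: Al < K < O < Na.

Na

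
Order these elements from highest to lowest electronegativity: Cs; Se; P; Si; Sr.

Se > P > Si > Sr > Cs

Si is in period 3, group 14; P is in period 3, group 15; Se is in period 4, group 16; Sr is in period 5, group 2; Cs is in period 6, group 1.
Smaller atoms with higher effective nuclear charge are more electronegative.
These span different periods and groups, so the two trends combine.
Sr > Cs: both effects reinforce here, so Sr is clearly the higher of the two.
Si > Sr: relative to Sr, both the across-period and down-group shifts push Si's electronegativity up.
P > Si: both are in period 3; the period trend gives P the larger value.
Se > P: the two effects oppose for this pair; the across-period effect wins (2.55 vs 2.19).
Tabulated electronegativity (Pauling): Si 1.90, P 2.19, Se 2.55, Sr 0.95, Cs 0.79.
So from highest to lowest: Se > P > Si > Sr > Cs.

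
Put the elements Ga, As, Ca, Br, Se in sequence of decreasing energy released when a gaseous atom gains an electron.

Br > Se > As > Ga > Ca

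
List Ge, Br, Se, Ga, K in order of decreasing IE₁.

Br, Se, Ge, Ga, K

K is in period 4, group 1; Ga is in period 4, group 13; Ge is in period 4, group 14; Se is in period 4, group 16; Br is in period 4, group 17.
Removing the outermost electron gets harder across a period and easier down a group.
All lie in period 4, so first ionization energy increases left to right.
So from highest to lowest: Br > Se > Ge > Ga > K.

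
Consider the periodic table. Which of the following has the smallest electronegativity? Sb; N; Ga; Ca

N is in period 2, group 15; Ca is in period 4, group 2; Ga is in period 4, group 13; Sb is in period 5, group 15.
EN rises left→right (higher Z_eff, smaller atoms) and falls top→bottom (larger, more shielded atoms).
Neither a single period nor a single group — weigh both effects.
Ga > Ca: both are in period 4; the period trend gives Ga the larger value.
Sb > Ga: period and group pull opposite ways; the across-period shift dominates (2.05 vs 1.81).
N > Sb: they share group 15; the group trend gives N the larger value.
For reference (Pauling): N 3.04, Ca 1.00, Ga 1.81, Sb 2.05.
The smallest electronegativity among these belongs to Ca.

Ca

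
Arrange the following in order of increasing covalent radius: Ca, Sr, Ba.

Ca is in period 4, group 2; Sr is in period 5, group 2; Ba is in period 6, group 2.
Moving right in a period, electrons are added to the same shell under a stronger nuclear pull, so atoms get smaller; moving down, a new shell is opened and atoms get larger.
All are in group 2, so atomic radius increases down the group.
So from smallest to largest: Ca < Sr < Ba.

Ca < Sr < Ba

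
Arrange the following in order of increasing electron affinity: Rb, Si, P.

Rb < P < Si

Si is in period 3, group 14; P is in period 3, group 15; Rb is in period 5, group 1.
Adding an electron releases more energy for atoms nearer the top right (short of the noble gases).
Neither a single period nor a single group — weigh both effects.
P > Rb: both effects reinforce here, so P is clearly the higher of the two.
Si > P: this pair runs against the simple trend — see the exception note.
Note the exception: Si has a higher electron affinity than P, contrary to the simple trend — adding an electron to P's half-filled 3p³ is unfavourable, so Si (3p²) has the more exothermic EA.
Approximate values (kJ/mol): Si 134, P 72, Rb 47.
So from lowest to highest: Rb < P < Si.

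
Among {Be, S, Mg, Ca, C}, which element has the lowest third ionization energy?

S

The third ionization energy removes an electron from the +2 ion. For each element: Be²⁺ is the bare [He] core; S²⁺ still has 4 valence electrons; Mg²⁺ is the bare [Ne] core; Ca²⁺ is the bare [Ar] core; C²⁺ still has 2 valence electrons.
Breaking into a closed-shell core is much more expensive than removing a leftover valence electron — Ca, Mg and Be have the largest IE_3 here.
Valence configurations: S²⁺ [Ne]3s²3p², C²⁺ [He]2s².
Approximate IE_3 values (kJ/mol): Be 14849, S 3357, Mg 7733, Ca 4912, C 4620.
So the third ionization energies run S < C < Ca < Mg < Be.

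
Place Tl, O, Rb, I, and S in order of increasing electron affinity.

O is in period 2, group 16; S is in period 3, group 16; Rb is in period 5, group 1; I is in period 5, group 17; Tl is in period 6, group 13.
Adding an electron releases more energy for atoms nearer the top right (short of the noble gases).
Neither a single period nor a single group — weigh both effects.
Rb > Tl: period and group pull opposite ways; the down-group shift dominates (47 vs 19 kJ/mol).
O > Rb: both effects reinforce here, so O is clearly the higher of the two.
S > O: this pair runs against the simple trend — see the exception note.
I > S: the two effects oppose for this pair; the across-period effect wins (295 vs 200 kJ/mol).
Note the exception: S has a higher electron affinity than O, contrary to the simple trend — the compact 2p subshell of O repels the added electron more than S's larger 3p does.
Approximate values (kJ/mol): O 141, S 200, Rb 47, I 295, Tl 19.
So from lowest to highest: Tl < Rb < O < S < I.

Tl < Rb < O < S < I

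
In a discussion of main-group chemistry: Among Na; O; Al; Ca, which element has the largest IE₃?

Na

Consider each +2 ion: Na²⁺ is already 1 electron into the core; O²⁺ still has 4 valence electrons; Al²⁺ still has 1 valence electron; Ca²⁺ is the bare [Ar] core.
Usually core removal costs more than valence removal, but here the competition is close: a tightly held n=2 valence electron can cost more to remove than an n=3 core electron, so the actual values have to decide it.
Valence configurations: O²⁺ [He]2s²2p², Al²⁺ [Ne]3s¹.
Approximate IE_3 values (kJ/mol): Na 6910, O 5300, Al 2745, Ca 4912.
Putting it together, IE_3: Al < Ca < O < Na.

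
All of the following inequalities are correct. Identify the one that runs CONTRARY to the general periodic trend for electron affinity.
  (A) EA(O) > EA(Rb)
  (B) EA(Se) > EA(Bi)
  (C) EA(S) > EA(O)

(C)

The general trend: electron affinity increases across a period and decreases down a group.
(A) O (period 2, group 16) vs Rb (period 5, group 1): the stated order agrees with the simple trend.
(B) Se (period 4, group 16) vs Bi (period 6, group 15): the stated order agrees with the simple trend.
(C) S (period 3, group 16) vs O (period 2, group 16): the stated order contradicts the simple trend.
The exception is (C): the compact 2p subshell of O repels the added electron more than S's larger 3p does.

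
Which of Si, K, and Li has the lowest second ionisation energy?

Si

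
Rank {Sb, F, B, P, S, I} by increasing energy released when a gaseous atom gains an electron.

B, P, Sb, S, I, F

B is in period 2, group 13; F is in period 2, group 17; P is in period 3, group 15; S is in period 3, group 16; Sb is in period 5, group 15; I is in period 5, group 17.
Atoms with high Z_eff and room in the valence shell (especially the halogens) have the most exothermic electron affinities.
Neither a single period nor a single group — weigh both effects.
P > B: the two effects oppose for this pair; the across-period effect wins (72 vs 27 kJ/mol).
Sb > P: this pair runs against the simple trend — see the exception note.
S > Sb: both effects reinforce here, so S is clearly the higher of the two.
I > S: period and group pull opposite ways; the across-period shift dominates (295 vs 200 kJ/mol).
F > I: they share group 17; the group trend gives F the larger value.
Note the exception: Sb has a higher electron affinity than P, contrary to the simple trend — both are half-filled np³, but the pairing/repulsion penalty for the added electron shrinks as the p orbitals become larger and more diffuse down the group, and for Sb that outweighs the weaker nuclear attraction.
For reference (kJ/mol): B 27, F 328, P 72, S 200, Sb 103, I 295.
So from lowest to highest: B < P < Sb < S < I < F.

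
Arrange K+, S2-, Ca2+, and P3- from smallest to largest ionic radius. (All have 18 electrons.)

Ca2+, K+, S2-, P3-

All of these have 18 electrons, so size is governed by nuclear charge alone: the more protons, the stronger the pull on the same electron cloud, and the smaller the ion.
Nuclear charges: Ca2+ (Z=20), K+ (Z=19), S2- (Z=16), P3- (Z=15).
Smallest to largest: Ca2+ < K+ < S2- < P3-.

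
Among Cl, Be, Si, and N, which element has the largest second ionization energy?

N

The second ionization energy removes an electron from the +1 ion. For each element: Cl⁺ still has 6 valence electrons; Be⁺ still has 1 valence electron; Si⁺ still has 3 valence electrons; N⁺ still has 4 valence electrons.
All are still removing valence electrons, so compare the +1 ions as you would atoms: IE_2 generally rises across a period (higher Z_eff) and falls down a group (larger shell), subject to the usual subshell exceptions.
Valence configurations: Cl⁺ [Ne]3s²3p⁴, Be⁺ [He]2s¹, Si⁺ [Ne]3s²3p¹, N⁺ [He]2s²2p².
Tabulated IE_2 (kJ/mol): Cl 2298, Be 1757, Si 1577, N 2856.
So the second ionization energies run Si < Be < Cl < N.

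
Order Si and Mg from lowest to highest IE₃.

Si < Mg

After 2 electrons have been removed, what remains? Si²⁺ still has 2 valence electrons; Mg²⁺ is the bare [Ne] core.
Core electrons are held far more tightly than valence electrons, so Mg tops the IE_3 order.
Approximate IE_3 values (kJ/mol): Si 3232, Mg 7733.
Hence IE_3: Si < Mg.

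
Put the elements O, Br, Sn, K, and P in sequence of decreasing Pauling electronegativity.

O is in period 2, group 16; P is in period 3, group 15; K is in period 4, group 1; Br is in period 4, group 17; Sn is in period 5, group 14.
EN rises left→right (higher Z_eff, smaller atoms) and falls top→bottom (larger, more shielded atoms).
These span different periods and groups, so the two trends combine.
Sn > K: period and group pull opposite ways; the across-period shift dominates (1.96 vs 0.82).
P > Sn: both effects reinforce here, so P is clearly the higher of the two.
Br > P: the two effects oppose for this pair; the across-period effect wins (2.96 vs 2.19).
O > Br: the two effects oppose for this pair; the down-group effect wins (3.44 vs 2.96).
For reference (Pauling): O 3.44, P 2.19, K 0.82, Br 2.96, Sn 1.96.
So from highest to lowest: O > Br > P > Sn > K.

O, Br, P, Sn, K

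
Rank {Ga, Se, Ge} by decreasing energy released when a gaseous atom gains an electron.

Atoms with high Z_eff and room in the valence shell (especially the halogens) have the most exothermic electron affinities.
All lie in period 4, so electron affinity increases left to right.
So from highest to lowest: Se > Ge > Ga.

Se > Ge > Ga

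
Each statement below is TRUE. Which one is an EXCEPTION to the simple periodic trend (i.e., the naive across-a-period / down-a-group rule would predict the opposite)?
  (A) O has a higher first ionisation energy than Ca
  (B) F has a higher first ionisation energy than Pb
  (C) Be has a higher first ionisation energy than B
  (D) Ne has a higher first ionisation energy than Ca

The general trend: first ionisation energy increases across a period and decreases down a group.
(A) O (period 2, group 16) vs Ca (period 4, group 2): the stated order agrees with the simple trend.
(B) F (period 2, group 17) vs Pb (period 6, group 14): the stated order agrees with the simple trend.
(C) Be (period 2, group 2) vs B (period 2, group 13): the stated order contradicts the simple trend.
(D) Ne (period 2, group 18) vs Ca (period 4, group 2): the stated order agrees with the simple trend.
The exception is (C): removing B's lone 2p electron is easier than breaking Be's filled 2s².

(C)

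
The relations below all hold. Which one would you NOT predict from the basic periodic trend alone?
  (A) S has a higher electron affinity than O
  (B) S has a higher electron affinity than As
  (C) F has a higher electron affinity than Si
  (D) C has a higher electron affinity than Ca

(A)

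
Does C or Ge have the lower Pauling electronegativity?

Atoms toward the upper right of the periodic table pull bonding electrons most strongly.
All are in group 14, so electronegativity increases up the group.
So Ge has the lower Pauling electronegativity (Ge < C).

Ge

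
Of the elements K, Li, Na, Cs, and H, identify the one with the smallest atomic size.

H is in period 1, group 1; Li is in period 2, group 1; Na is in period 3, group 1; K is in period 4, group 1; Cs is in period 6, group 1.
Moving right in a period, electrons are added to the same shell under a stronger nuclear pull, so atoms get smaller; moving down, a new shell is opened and atoms get larger.
All are in group 1, so atomic radius increases down the group.
The smallest atomic size among these belongs to H.

H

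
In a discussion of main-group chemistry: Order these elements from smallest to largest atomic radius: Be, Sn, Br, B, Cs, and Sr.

B < Be < Br < Sn < Sr < Cs

Be is in period 2, group 2; B is in period 2, group 13; Br is in period 4, group 17; Sr is in period 5, group 2; Sn is in period 5, group 14; Cs is in period 6, group 1.
Radius decreases left→right (rising Z_eff, same n) and increases top→bottom (higher n).
Here both period and group differ, so the two effects have to be weighed against each other.
Be > B: both are in period 2; the period trend gives Be the larger value.
Br > Be: the two effects oppose for this pair; the down-group effect wins (114 vs 102 pm).
Sn > Br: both effects reinforce here, so Sn is clearly the larger of the two.
Sr > Sn: Sr lies to the left of Sn in period 5, so the across-period effect alone puts Sr larger.
Cs > Sr: relative to Sr, both the across-period and down-group shifts push Cs's atomic radius up.
Tabulated atomic radius (pm): Be 102, B 85, Br 114, Sr 185, Sn 140, Cs 232.
So from smallest to largest: B < Be < Br < Sn < Sr < Cs.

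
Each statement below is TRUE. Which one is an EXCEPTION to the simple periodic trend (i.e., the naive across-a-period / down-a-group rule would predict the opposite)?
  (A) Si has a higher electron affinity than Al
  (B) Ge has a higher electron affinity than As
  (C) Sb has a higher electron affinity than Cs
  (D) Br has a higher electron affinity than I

The general trend: electron affinity increases across a period and decreases down a group.
(A) Si (period 3, group 14) vs Al (period 3, group 13): the stated order agrees with the simple trend.
(B) Ge (period 4, group 14) vs As (period 4, group 15): the stated order contradicts the simple trend.
(C) Sb (period 5, group 15) vs Cs (period 6, group 1): the stated order agrees with the simple trend.
(D) Br (period 4, group 17) vs I (period 5, group 17): the stated order agrees with the simple trend.
The exception is (B): adding an electron to As's half-filled 4p³ is unfavourable, so Ge (4p²) has the more exothermic EA.

(B)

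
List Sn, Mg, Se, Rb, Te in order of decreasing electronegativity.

Se, Te, Sn, Mg, Rb

Mg is in period 3, group 2; Se is in period 4, group 16; Rb is in period 5, group 1; Sn is in period 5, group 14; Te is in period 5, group 16.
Atoms toward the upper right of the periodic table pull bonding electrons most strongly.
Here both period and group differ, so the two effects have to be weighed against each other.
Mg > Rb: both effects reinforce here, so Mg is clearly the higher of the two.
Sn > Mg: the two effects oppose for this pair; the across-period effect wins (1.96 vs 1.31).
Te > Sn: Te lies to the right of Sn in period 5, so the across-period effect alone puts Te higher.
Se > Te: Se sits above Te in group 16, so the down-group effect alone puts Se higher.
Approximate values (Pauling): Mg 1.31, Se 2.55, Rb 0.82, Sn 1.96, Te 2.10.
So from highest to lowest: Se > Te > Sn > Mg > Rb.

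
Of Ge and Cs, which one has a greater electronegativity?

Ge is in period 4, group 14; Cs is in period 6, group 1.
Electronegativity increases across a period and decreases down a group, tracking effective nuclear charge and atomic size.
Here both period and group differ, so the two effects have to be weighed against each other.
Ge > Cs: both effects reinforce here, so Ge is clearly the higher of the two.
Approximate values (Pauling): Ge 2.01, Cs 0.79.
So Ge has the greater electronegativity (Ge > Cs).

Ge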